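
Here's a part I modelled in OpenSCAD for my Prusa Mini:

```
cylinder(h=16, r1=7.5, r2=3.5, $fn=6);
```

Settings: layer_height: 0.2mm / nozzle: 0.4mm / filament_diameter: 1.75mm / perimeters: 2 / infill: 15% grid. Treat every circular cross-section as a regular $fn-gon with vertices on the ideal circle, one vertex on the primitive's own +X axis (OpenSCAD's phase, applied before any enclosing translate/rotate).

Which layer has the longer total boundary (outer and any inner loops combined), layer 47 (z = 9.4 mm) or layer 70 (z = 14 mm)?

layer 47 (z = 9.4 mm)

Layer 47 (z = 9.4): the cone (r1=7.5→r2=3.5) has section circumradius 5.150 here — a regular 6-gon (perimeter = 2·6·5.150·sin(180°/6) = 30.90 mm). So its perimeter = 30.90 mm. Layer 70 (z = 14): the cone contributes a regular 6-gon of circumradius 4.000 (interpolated between r1=7.5 and r2=3.5 at t=0.875) (perimeter = 2·6·4.000·sin(180°/6) = 24.00 mm). So its perimeter = 24.00 mm. Layer 47 is larger (30.90 vs 24.00 mm).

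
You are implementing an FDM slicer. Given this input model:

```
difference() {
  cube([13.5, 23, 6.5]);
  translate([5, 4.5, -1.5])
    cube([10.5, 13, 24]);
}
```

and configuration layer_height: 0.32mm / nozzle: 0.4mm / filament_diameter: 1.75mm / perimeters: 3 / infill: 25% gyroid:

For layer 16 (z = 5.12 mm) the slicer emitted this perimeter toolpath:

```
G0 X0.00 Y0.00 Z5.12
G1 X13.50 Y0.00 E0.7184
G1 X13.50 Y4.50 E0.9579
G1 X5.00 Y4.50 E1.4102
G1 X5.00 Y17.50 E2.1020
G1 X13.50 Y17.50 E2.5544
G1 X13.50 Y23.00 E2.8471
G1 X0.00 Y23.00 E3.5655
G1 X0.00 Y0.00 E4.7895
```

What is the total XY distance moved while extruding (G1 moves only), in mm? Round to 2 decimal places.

Sum the Euclidean lengths of each G1 segment: total = 90.00 mm.

90.00 mm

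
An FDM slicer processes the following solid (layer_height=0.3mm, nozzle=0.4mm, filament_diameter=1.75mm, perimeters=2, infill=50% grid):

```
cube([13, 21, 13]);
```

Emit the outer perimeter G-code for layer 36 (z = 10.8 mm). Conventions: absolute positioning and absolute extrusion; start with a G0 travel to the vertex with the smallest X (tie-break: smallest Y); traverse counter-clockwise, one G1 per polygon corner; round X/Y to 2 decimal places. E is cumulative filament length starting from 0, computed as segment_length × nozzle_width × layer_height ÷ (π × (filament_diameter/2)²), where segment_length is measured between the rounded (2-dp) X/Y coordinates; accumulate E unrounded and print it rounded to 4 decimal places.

At z = 10.8 mm: the 13×21 cube contributes its full rectangle. The outline is a single polygon with 4 vertices. Extrusion per mm of travel: 0.4 × 0.3 / (π × 0.875²) = 0.049890. Accumulating E over each segment gives final E = 3.3925.

G0 X0.00 Y0.00 Z10.80
G1 X13.00 Y0.00 E0.6486
G1 X13.00 Y21.00 E1.6963
G1 X0.00 Y21.00 E2.3448
G1 X0.00 Y0.00 E3.3925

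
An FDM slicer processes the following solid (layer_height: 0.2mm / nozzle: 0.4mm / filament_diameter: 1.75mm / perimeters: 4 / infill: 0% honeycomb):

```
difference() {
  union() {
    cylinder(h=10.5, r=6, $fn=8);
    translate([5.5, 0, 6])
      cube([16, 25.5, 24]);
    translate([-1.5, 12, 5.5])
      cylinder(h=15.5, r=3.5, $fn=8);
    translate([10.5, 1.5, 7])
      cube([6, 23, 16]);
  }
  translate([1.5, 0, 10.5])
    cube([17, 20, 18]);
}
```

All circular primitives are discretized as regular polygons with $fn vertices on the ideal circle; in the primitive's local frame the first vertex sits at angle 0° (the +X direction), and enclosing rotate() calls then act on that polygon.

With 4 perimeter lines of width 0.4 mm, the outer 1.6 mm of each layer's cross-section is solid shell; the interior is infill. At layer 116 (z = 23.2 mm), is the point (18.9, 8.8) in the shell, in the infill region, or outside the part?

At z = 23.2 mm: the cylinder is not intersected at this z (z outside [0, 10.5]); the cube at (5.5, 0) is present — its section is the full 16×25.5 rectangle; the cylinder at (-1.5, 12) is absent (z outside [5.5, 21]); the cube at (10.5, 1.5) does not reach this height (z outside [7, 23]); Combining (union): only the 16×25.5 cube at (5.5, 0) is present, so the union is just that shape — 1 connected region; the cube at (1.5, 0) is present — its section is the full 17×20 rectangle; After the difference (first − rest): starting from the result so far, the 17×20 cube at (1.5, 0) partially overlaps it — only the 260.00 mm² overlap (of its 340.00 mm²) is removed, clipping the outline — 1 connected region. Overall, the cross-section is a single solid region. The nearest boundary edge runs (18.50, 0.00)→(18.50, 20.00); distance from the point to it = 0.40 mm. The point is inside the cross-section, 0.40 mm from the nearest boundary — within the 1.6 mm shell band (4 × 0.4).

shell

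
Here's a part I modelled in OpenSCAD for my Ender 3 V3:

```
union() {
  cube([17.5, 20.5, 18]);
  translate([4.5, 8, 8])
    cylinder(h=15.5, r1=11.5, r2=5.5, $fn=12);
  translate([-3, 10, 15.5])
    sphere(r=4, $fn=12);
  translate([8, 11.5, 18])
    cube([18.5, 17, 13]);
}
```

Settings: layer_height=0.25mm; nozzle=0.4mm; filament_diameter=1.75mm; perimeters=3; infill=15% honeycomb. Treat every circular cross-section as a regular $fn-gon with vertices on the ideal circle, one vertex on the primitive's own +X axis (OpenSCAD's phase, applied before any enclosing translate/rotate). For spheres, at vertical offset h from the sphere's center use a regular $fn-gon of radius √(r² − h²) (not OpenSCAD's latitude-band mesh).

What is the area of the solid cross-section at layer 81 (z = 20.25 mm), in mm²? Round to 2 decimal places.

449.02 mm²

At z = 20.25 mm: the cube is not intersected at this z (z outside [0, 18]); the cone at (4.5, 8): at t=0.790 of its height the radius interpolates to r₁+(r₂−r₁)t = 6.758, giving a regular 12-gon of that circumradius (area = (12/2)·6.758²·sin(360°/12) = 137.01 mm²); the sphere at (-3, 10) is not intersected at this z (|z−center|=4.750 > r=4); the 18.5×17 cube at (8, 11.5) contributes its full rectangle (area 314.50 mm²); Taking the union: the regions partially overlap — summed areas 451.51 mm² minus the doubly-counted overlap 2.49 mm² gives 449.02 mm² — area = 449.02 mm². Overall, the cross-section is a single solid region. Net area = 449.02 mm².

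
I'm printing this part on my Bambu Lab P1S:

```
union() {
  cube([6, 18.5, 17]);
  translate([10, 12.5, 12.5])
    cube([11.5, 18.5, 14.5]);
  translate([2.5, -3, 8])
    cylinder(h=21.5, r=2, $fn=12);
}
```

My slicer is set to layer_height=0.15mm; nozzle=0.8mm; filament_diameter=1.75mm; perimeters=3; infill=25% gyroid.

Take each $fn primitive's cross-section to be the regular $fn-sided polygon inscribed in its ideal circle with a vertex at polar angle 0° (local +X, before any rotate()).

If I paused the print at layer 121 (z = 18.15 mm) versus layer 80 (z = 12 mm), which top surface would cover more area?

layer 121 (z = 18.15 mm)

Layer 121 (z = 18.15): the cube is not intersected at this z (z outside [0, 17]); the cube at (10, 12.5) (footprint 11.5×18.5) is included at this height (area 212.75 mm²); the cylinder at (2.5, -3): section is a regular 12-gon, circumradius r=2 (area = (12/2)·2.000²·sin(360°/12) = 12.00 mm²); Combining (union): the 2 present regions are separate (no shared area or edge), so areas and boundary lengths simply add and each stays a separate island — area = 224.75 mm². So its area = 224.75 mm². Layer 80 (z = 12): the 6×18.5 cube contributes its full rectangle (area 111.00 mm²); the cube at (10, 12.5) is not intersected at this z (z outside [12.5, 27]); the r=2 cylinder at (2.5, -3) gives a regular 12-gon of circumradius 2 (constant along its height) (area = (12/2)·2.000²·sin(360°/12) = 12.00 mm²); Merging all regions: the 2 present regions are separate (no shared area or edge), so areas and boundary lengths simply add and each stays a separate island — area = 123.00 mm². So its area = 123.00 mm². Layer 121 is larger (224.75 vs 123.00 mm²).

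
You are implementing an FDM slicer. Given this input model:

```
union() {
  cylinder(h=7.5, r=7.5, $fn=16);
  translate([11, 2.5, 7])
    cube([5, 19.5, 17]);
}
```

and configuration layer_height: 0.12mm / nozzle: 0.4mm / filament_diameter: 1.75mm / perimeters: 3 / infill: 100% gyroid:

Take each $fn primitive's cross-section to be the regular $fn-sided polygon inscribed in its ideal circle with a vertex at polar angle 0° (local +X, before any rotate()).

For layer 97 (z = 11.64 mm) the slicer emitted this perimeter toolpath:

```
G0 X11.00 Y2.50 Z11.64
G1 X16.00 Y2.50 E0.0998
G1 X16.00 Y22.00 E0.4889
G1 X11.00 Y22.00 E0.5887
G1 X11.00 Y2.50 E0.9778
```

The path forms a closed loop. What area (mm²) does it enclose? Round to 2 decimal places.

97.50 mm²

Apply the shoelace formula to the sequence of (X, Y) vertices; enclosed area = 97.50 mm².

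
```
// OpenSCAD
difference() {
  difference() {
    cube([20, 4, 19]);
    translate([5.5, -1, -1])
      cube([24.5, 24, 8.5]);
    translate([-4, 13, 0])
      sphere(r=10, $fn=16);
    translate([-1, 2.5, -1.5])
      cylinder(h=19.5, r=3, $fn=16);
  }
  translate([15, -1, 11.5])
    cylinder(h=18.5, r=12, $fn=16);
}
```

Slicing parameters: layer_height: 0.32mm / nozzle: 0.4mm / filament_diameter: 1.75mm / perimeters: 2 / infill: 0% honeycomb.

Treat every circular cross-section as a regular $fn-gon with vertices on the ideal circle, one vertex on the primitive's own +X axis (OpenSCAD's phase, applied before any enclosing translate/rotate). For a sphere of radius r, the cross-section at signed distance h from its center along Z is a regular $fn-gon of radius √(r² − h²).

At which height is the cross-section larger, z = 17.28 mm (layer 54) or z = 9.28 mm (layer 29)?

layer 29 (z = 9.28 mm)

Layer 54 (z = 17.28): the cube (footprint 20×4) is included at this height (area 80.00 mm²); the cube at (5.5, -1) is absent (z outside [-1, 7.5]); the sphere at (-4, 13) does not reach this height (|z−center|=17.280 > r=10); the r=3 cylinder at (-1, 2.5) contributes a regular 16-gon of circumradius 3 (area = (16/2)·3.000²·sin(360°/16) = 27.55 mm²); After the difference (first − rest): starting from the 20×4 cube (80.00 mm²), the r=3 cylinder at (-1, 2.5) partially overlaps it — only the 6.64 mm² overlap (of its 27.55 mm²) is removed, clipping the outline — area = 73.36 mm²; the r=12 cylinder at (15, -1) gives a regular 16-gon of circumradius 12 (constant along its height) (area = (16/2)·12.000²·sin(360°/16) = 440.85 mm²); Subtracting the remaining from the first: starting from the result so far (73.36 mm²), the r=12 cylinder at (15, -1) partially overlaps it — only the 65.57 mm² overlap (of its 440.85 mm²) is removed, clipping the outline — area = 7.79 mm². So its area = 7.79 mm². Layer 29 (z = 9.28): the 20×4 cube contributes its full rectangle (area 80.00 mm²); the cube at (5.5, -1) is not intersected at this z (z outside [-1, 7.5]); the sphere at (-4, 13): section is a regular 16-gon, circumradius = √(r²−h²) = √(10²−9.28²) = 3.726 (area = (16/2)·3.726²·sin(360°/16) = 42.50 mm²); the cylinder at (-1, 2.5): section is a regular 16-gon, circumradius r=3 (area = (16/2)·3.000²·sin(360°/16) = 27.55 mm²); Subtracting the remaining from the first: starting from the 20×4 cube (80.00 mm²), the r=10 sphere at (-4, 13) misses the remaining region (no effect); the r=3 cylinder at (-1, 2.5) partially overlaps it — only the 6.64 mm² overlap (of its 27.55 mm²) is removed, clipping the outline — area = 73.36 mm²; the cylinder at (15, -1) is not intersected at this z (z outside [11.5, 30]); Taking the first minus the rest: none of the subtracted shapes is present at this height, so that combined region is unchanged — area = 73.36 mm². So its area = 73.36 mm². Layer 29 is larger (73.36 vs 7.79 mm²).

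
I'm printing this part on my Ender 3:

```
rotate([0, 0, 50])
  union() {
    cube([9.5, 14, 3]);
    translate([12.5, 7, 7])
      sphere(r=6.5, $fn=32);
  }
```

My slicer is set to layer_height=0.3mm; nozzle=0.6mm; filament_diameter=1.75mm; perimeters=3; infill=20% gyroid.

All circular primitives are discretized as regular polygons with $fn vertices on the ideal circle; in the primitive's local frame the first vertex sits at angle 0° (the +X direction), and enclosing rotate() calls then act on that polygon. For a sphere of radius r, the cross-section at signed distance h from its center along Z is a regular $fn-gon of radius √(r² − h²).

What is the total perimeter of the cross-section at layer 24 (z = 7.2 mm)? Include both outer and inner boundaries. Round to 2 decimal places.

At z = 7.2 mm: the cube is not intersected at this z (z outside [0, 3]); the r=6.5 sphere at (12.5, 7) slices to a regular 32-gon of circumradius 6.497 (√(r²−h²) with h=0.2 from center) (perimeter = 2·32·6.497·sin(180°/32) = 40.76 mm); Combining (union): only the r=6.5 sphere at (12.5, 7) is present, so the union is just that shape — boundary = 40.76 mm; (rotated 50° about Z; rotation is an isometry so areas/perimeters/island counts are preserved). Overall, the cross-section is a single solid region. Total boundary length (outer) = 40.76 mm.

40.76 mm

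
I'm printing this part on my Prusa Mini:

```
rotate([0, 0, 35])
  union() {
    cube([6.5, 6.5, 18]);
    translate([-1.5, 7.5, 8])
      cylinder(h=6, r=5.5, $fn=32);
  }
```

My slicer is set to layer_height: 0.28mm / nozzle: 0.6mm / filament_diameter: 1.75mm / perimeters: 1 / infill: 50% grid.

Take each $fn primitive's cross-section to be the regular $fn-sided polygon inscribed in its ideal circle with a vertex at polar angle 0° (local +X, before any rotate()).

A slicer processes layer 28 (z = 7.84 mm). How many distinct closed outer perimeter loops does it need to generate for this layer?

1

At z = 7.84 mm: the 6.5×6.5 cube contributes its full rectangle; the cylinder at (-1.5, 7.5) is not intersected at this z (z outside [8, 14]); Taking the union: only the 6.5×6.5 cube is present, so the union is just that shape — 1 connected region; (whole slice rotated 35° about Z — lengths, areas and connectivity unchanged). The result has 1 disconnected region.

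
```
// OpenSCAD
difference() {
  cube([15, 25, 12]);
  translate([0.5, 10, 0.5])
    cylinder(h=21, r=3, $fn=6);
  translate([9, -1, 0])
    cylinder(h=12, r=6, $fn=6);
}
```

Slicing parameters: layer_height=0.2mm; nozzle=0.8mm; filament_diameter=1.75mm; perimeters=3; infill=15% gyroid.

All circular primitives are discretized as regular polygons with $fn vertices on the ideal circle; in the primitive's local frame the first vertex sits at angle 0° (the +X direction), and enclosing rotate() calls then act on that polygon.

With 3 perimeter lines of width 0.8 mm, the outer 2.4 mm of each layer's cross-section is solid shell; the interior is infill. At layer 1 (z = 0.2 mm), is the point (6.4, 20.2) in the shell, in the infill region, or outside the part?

infill

At z = 0.2 mm: the cube is present — its section is the full 15×25 rectangle; the cylinder at (0.5, 10) is absent (z outside [0.5, 21.5]); the r=6 cylinder at (9, -1) contributes a regular 6-gon of circumradius 6; Subtracting the remaining from the first: starting from the 15×25 cube, the r=6 cylinder at (9, -1) partially overlaps it — only the 35.34 mm² overlap (of its 93.53 mm²) is removed, clipping the outline — 1 connected region. Overall, the cross-section is a single solid region. The nearest boundary edge runs (0.00, 25.00)→(15.00, 25.00); distance from the point to it = 4.80 mm. The point is inside the cross-section and 4.80 mm from the nearest boundary — more than the 2.4 mm shell width (3 × 0.8), so it's in the infill interior.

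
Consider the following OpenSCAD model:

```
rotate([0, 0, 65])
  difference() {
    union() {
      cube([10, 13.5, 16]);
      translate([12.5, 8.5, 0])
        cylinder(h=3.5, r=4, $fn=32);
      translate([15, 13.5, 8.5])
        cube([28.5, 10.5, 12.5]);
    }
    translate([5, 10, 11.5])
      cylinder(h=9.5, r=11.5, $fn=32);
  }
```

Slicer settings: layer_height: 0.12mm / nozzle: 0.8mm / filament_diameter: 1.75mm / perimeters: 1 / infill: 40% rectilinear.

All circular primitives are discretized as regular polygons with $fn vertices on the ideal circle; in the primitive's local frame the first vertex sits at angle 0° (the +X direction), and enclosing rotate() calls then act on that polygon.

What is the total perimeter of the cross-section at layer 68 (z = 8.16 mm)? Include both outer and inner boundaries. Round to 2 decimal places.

At z = 8.16 mm: the cube is present — its section is the full 10×13.5 rectangle (perimeter 47.00 mm); the cylinder at (12.5, 8.5) is absent (z outside [0, 3.5]); the cube at (15, 13.5) is not intersected at this z (z outside [8.5, 21]); Taking the union: only the 10×13.5 cube is present, so the union is just that shape — boundary = 47.00 mm; the cylinder at (5, 10) is absent (z outside [11.5, 21]); Subtracting the remaining from the first: none of the subtracted shapes is present at this height, so the result so far is unchanged — boundary = 47.00 mm; (whole slice rotated 65° about Z — lengths, areas and connectivity unchanged). Overall, the cross-section is a single solid region. Total boundary length (outer) = 47.00 mm.

47.00 mm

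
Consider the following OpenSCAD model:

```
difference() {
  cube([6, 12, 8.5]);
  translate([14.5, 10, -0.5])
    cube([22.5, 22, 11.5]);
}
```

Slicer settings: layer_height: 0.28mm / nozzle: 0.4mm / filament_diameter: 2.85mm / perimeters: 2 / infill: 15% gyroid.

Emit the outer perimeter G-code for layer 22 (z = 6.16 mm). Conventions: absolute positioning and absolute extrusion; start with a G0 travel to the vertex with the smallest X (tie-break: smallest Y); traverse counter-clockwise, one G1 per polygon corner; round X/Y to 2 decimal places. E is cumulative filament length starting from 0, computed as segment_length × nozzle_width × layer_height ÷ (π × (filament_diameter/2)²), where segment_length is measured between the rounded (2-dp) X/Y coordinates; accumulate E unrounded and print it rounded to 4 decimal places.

G0 X0.00 Y0.00 Z6.16
G1 X6.00 Y0.00 E0.1053
G1 X6.00 Y12.00 E0.3160
G1 X0.00 Y12.00 E0.4214
G1 X0.00 Y0.00 E0.6320

At z = 6.16 mm: the 6×12 cube contributes its full rectangle; the cube at (14.5, 10) is present — its section is the full 22.5×22 rectangle; Taking the first minus the rest: starting from the 6×12 cube, the 22.5×22 cube at (14.5, 10) misses the remaining region (no effect) — 1 connected region. The outline is a single polygon with 4 vertices. Extrusion per mm of travel: 0.4 × 0.28 / (π × 1.425²) = 0.017557. Accumulating E over each segment gives final E = 0.6320.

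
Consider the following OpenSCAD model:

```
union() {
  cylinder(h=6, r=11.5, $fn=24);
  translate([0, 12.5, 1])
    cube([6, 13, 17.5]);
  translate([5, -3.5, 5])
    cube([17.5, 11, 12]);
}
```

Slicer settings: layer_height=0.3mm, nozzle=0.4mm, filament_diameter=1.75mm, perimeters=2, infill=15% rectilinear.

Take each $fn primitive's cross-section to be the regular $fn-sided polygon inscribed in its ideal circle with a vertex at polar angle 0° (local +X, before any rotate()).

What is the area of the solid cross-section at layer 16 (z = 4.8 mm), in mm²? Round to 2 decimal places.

At z = 4.8 mm: the cylinder: section is a regular 24-gon, circumradius r=11.5 (area = (24/2)·11.500²·sin(360°/24) = 410.75 mm²); the cube at (0, 12.5) (footprint 6×13) is included at this height (area 78.00 mm²); the cube at (5, -3.5) is not intersected at this z (z outside [5, 17]); Combining (union): the 2 present regions are separate (no shared area or edge), so areas and boundary lengths simply add and each stays a separate island — area = 488.75 mm². Overall, the cross-section has 2 separate islands. Net area = 488.75 mm².

488.75 mm²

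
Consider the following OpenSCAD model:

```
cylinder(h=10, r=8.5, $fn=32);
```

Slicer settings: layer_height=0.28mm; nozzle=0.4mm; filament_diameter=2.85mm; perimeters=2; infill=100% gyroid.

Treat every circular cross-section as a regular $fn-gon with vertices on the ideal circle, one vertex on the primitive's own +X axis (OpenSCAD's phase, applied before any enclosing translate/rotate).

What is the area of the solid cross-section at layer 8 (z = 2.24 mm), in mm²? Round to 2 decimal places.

225.52 mm²

At z = 2.24 mm: the r=8.5 cylinder contributes a regular 32-gon of circumradius 8.5 (area = (32/2)·8.500²·sin(360°/32) = 225.52 mm²). Overall, the cross-section is a single solid region. Net area = 225.52 mm².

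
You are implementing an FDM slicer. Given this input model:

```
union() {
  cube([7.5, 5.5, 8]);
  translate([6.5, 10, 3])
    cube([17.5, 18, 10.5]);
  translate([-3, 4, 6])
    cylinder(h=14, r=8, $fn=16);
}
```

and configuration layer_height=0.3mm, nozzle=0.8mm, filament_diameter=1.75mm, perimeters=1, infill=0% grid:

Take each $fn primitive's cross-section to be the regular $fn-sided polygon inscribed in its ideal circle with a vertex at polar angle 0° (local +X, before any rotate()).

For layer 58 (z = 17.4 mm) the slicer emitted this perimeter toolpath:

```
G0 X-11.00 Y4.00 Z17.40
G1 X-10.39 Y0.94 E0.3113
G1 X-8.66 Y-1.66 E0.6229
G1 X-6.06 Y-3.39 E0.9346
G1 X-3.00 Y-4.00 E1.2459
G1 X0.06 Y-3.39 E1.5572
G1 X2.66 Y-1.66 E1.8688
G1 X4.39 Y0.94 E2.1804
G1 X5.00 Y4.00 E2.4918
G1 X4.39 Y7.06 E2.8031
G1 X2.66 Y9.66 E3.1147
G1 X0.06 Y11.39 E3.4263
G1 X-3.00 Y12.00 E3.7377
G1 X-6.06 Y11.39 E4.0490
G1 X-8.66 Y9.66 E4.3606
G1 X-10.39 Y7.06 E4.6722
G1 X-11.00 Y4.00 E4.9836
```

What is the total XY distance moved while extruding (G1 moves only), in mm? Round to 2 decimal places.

Sum the Euclidean lengths of each G1 segment: total = 49.95 mm.

49.95 mm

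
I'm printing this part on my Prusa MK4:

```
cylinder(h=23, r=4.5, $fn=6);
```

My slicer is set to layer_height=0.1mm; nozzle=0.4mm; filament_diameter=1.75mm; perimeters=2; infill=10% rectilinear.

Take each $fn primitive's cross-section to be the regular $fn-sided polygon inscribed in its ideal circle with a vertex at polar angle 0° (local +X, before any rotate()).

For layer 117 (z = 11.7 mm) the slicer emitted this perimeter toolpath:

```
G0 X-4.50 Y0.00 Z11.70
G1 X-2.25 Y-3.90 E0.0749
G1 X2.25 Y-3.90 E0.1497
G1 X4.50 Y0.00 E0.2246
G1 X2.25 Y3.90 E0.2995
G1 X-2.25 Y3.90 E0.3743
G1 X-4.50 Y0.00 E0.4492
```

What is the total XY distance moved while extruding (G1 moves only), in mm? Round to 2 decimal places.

Sum the Euclidean lengths of each G1 segment: total = 27.01 mm.

27.01 mm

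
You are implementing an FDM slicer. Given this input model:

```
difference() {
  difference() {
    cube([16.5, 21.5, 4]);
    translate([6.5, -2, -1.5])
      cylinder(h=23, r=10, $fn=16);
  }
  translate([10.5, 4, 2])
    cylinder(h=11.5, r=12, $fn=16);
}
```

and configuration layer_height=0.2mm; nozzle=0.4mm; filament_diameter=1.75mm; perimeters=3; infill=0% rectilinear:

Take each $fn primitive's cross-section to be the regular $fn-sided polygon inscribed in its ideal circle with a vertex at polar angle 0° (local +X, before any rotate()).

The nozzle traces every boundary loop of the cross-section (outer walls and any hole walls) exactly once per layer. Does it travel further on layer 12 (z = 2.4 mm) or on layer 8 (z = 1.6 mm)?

Layer 12 (z = 2.4): the cube (footprint 16.5×21.5) is included at this height (perimeter 76.00 mm); the cylinder at (6.5, -2): section is a regular 16-gon, circumradius r=10 (perimeter = 2·16·10.000·sin(180°/16) = 62.43 mm); Subtracting the remaining from the first: starting from the 16.5×21.5 cube, the r=10 cylinder at (6.5, -2) partially overlaps it — only the 103.06 mm² overlap (of its 306.15 mm²) is removed, clipping the outline — boundary = 75.13 mm; the cylinder at (10.5, 4): section is a regular 16-gon, circumradius r=12 (perimeter = 2·16·12.000·sin(180°/16) = 74.91 mm); After the difference (first − rest): starting from that combined region, the r=12 cylinder at (10.5, 4) partially overlaps it — only the 136.06 mm² overlap (of its 440.85 mm²) is removed, clipping the outline — boundary = 55.25 mm. So its perimeter = 55.25 mm. Layer 8 (z = 1.6): the 16.5×21.5 cube contributes its full rectangle (perimeter 76.00 mm); the r=10 cylinder at (6.5, -2) gives a regular 16-gon of circumradius 10 (constant along its height) (perimeter = 2·16·10.000·sin(180°/16) = 62.43 mm); Subtracting the remaining from the first: starting from the 16.5×21.5 cube, the r=10 cylinder at (6.5, -2) partially overlaps it — only the 103.06 mm² overlap (of its 306.15 mm²) is removed, clipping the outline — boundary = 75.13 mm; the cylinder at (10.5, 4) is not intersected at this z (z outside [2, 13.5]); Taking the first minus the rest: none of the subtracted shapes is present at this height, so the result so far is unchanged — boundary = 75.13 mm. So its perimeter = 75.13 mm. Layer 8 is larger (75.13 vs 55.25 mm).

layer 8 (z = 1.6 mm)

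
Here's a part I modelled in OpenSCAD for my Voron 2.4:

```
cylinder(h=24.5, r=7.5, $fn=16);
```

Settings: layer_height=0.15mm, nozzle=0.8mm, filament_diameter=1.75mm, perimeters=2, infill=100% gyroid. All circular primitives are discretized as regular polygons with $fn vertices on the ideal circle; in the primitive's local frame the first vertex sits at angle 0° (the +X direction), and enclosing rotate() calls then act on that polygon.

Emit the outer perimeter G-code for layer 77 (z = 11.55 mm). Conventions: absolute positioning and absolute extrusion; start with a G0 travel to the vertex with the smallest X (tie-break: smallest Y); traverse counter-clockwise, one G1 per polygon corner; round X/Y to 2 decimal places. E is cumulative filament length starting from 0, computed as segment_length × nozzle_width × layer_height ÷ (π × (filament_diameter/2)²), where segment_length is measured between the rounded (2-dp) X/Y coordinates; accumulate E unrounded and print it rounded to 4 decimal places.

At z = 11.55 mm: the r=7.5 cylinder contributes a regular 16-gon of circumradius 7.5. The outline is a single polygon with 16 vertices. Extrusion per mm of travel: 0.8 × 0.15 / (π × 0.875²) = 0.049890. Accumulating E over each segment gives final E = 2.3357.

G0 X-7.50 Y0.00 Z11.55
G1 X-6.93 Y-2.87 E0.1460
G1 X-5.30 Y-5.30 E0.2920
G1 X-2.87 Y-6.93 E0.4379
G1 X0.00 Y-7.50 E0.5839
G1 X2.87 Y-6.93 E0.7299
G1 X5.30 Y-5.30 E0.8759
G1 X6.93 Y-2.87 E1.0219
G1 X7.50 Y0.00 E1.1679
G1 X6.93 Y2.87 E1.3138
G1 X5.30 Y5.30 E1.4598
G1 X2.87 Y6.93 E1.6058
G1 X0.00 Y7.50 E1.7518
G1 X-2.87 Y6.93 E1.8978
G1 X-5.30 Y5.30 E2.0437
G1 X-6.93 Y2.87 E2.1897
G1 X-7.50 Y0.00 E2.3357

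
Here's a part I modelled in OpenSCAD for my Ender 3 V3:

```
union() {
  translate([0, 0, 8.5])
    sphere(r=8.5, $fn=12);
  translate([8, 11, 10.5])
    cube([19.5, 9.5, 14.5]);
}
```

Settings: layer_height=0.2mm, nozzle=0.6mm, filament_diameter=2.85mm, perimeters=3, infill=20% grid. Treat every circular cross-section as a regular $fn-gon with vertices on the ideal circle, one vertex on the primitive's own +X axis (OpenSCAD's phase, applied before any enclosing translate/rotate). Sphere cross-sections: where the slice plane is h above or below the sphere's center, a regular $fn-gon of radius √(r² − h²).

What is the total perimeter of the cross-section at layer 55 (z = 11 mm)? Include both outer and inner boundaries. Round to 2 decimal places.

At z = 11 mm: the sphere: section is a regular 12-gon, circumradius = √(r²−h²) = √(8.5²−2.5²) = 8.124 (perimeter = 2·12·8.124·sin(180°/12) = 50.46 mm); the 19.5×9.5 cube at (8, 11) contributes its full rectangle (perimeter 58.00 mm); Combining (union): the 2 present regions are separate (no shared area or edge), so areas and boundary lengths simply add and each stays a separate island — boundary = 108.46 mm. Overall, the cross-section has 2 separate islands. Total boundary length (outer) = 108.46 mm.

108.46 mm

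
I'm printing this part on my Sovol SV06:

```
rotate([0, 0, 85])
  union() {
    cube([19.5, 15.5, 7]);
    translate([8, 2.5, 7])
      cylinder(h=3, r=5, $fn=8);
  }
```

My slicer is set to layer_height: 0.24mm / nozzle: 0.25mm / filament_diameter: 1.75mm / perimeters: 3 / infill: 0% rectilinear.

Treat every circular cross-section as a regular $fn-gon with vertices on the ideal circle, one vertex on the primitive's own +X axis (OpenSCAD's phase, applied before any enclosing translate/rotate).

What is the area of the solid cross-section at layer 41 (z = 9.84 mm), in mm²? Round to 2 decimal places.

70.71 mm²

At z = 9.84 mm: the cube is absent (z outside [0, 7]); the r=5 cylinder at (8, 2.5) gives a regular 8-gon of circumradius 5 (constant along its height) (area = (8/2)·5.000²·sin(360°/8) = 70.71 mm²); Merging all regions: only the r=5 cylinder at (8, 2.5) is present, so the union is just that shape — area = 70.71 mm²; (rotated 85° about Z; rotation is an isometry so areas/perimeters/island counts are preserved). Overall, the cross-section is a single solid region. Net area = 70.71 mm².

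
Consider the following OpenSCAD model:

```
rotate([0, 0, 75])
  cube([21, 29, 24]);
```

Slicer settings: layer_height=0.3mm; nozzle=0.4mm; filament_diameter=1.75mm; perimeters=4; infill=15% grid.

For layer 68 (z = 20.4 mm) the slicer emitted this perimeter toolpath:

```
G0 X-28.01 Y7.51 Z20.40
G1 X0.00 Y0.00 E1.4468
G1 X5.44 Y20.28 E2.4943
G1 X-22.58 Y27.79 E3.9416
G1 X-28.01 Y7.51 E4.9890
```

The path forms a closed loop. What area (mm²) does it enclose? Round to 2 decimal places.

Apply the shoelace formula to the sequence of (X, Y) vertices; enclosed area = 608.96 mm².

608.96 mm²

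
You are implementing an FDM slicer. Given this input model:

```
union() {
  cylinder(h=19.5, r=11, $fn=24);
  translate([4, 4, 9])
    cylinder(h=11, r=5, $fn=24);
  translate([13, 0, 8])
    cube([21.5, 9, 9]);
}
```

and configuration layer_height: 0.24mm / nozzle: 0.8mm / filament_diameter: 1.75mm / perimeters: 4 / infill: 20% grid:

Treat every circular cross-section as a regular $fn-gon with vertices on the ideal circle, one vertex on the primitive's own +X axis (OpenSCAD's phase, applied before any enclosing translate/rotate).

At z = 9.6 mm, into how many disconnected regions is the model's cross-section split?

At z = 9.6 mm: the r=11 cylinder gives a regular 24-gon of circumradius 11 (constant along its height); the cylinder at (4, 4): section is a regular 24-gon, circumradius r=5; the cube at (13, 0) (footprint 21.5×9) is included at this height; Merging all regions: the regions partially overlap (shared area 77.65 mm²), so overlapping operands fuse into one piece — 2 connected regions. The result has 2 disconnected regions.

2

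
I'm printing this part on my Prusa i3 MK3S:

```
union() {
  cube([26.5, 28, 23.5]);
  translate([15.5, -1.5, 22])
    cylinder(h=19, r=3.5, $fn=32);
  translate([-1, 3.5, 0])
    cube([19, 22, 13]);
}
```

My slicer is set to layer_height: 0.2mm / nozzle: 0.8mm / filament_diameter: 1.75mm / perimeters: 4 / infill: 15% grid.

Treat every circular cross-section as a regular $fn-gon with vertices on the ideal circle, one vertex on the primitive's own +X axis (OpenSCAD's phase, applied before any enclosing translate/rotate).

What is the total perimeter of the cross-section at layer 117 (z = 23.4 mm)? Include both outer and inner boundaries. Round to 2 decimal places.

116.79 mm

At z = 23.4 mm: the cube (footprint 26.5×28) is included at this height (perimeter 109.00 mm); the r=3.5 cylinder at (15.5, -1.5) gives a regular 32-gon of circumradius 3.5 (constant along its height) (perimeter = 2·32·3.500·sin(180°/32) = 21.96 mm); the cube at (-1, 3.5) is absent (z outside [0, 13]); Taking the union: the regions partially overlap (shared area 8.98 mm²), so the edge portions inside another operand are dropped and the merged outline is re-measured after clipping — boundary = 116.79 mm. Overall, the cross-section is a single solid region. Total boundary length (outer) = 116.79 mm.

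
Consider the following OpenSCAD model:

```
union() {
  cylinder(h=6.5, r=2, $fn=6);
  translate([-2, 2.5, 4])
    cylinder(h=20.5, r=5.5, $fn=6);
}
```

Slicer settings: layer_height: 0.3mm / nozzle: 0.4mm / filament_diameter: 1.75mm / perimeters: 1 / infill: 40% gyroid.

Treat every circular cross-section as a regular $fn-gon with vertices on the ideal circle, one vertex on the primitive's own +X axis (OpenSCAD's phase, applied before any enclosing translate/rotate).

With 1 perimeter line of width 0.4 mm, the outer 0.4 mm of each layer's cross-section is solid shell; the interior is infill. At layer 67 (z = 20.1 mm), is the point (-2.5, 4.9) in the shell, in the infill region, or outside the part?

At z = 20.1 mm: the cylinder does not reach this height (z outside [0, 6.5]); the r=5.5 cylinder at (-2, 2.5) contributes a regular 6-gon of circumradius 5.5; Taking the union: only the r=5.5 cylinder at (-2, 2.5) is present, so the union is just that shape — 1 connected region. Overall, the cross-section is a single solid region. The nearest boundary edge runs (0.75, 7.26)→(-4.75, 7.26); distance from the point to it = 2.36 mm. The point is inside the cross-section and 2.36 mm from the nearest boundary — more than the 0.4 mm shell width (1 × 0.4), so it's in the infill interior.

infill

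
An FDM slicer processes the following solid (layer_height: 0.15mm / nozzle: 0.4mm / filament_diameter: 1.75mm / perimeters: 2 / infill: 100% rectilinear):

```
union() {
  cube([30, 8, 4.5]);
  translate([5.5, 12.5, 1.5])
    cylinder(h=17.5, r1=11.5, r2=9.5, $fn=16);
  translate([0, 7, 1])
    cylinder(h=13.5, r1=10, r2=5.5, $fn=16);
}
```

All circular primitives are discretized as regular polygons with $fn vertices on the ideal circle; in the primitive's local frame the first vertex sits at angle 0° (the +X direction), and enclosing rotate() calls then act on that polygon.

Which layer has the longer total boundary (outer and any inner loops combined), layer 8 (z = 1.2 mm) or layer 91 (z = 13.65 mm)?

Layer 8 (z = 1.2): the cube is present — its section is the full 30×8 rectangle (perimeter 76.00 mm); the cone at (5.5, 12.5) does not reach this height (z outside [1.5, 19]); the cone at (0, 7) (r1=10→r2=5.5) has section circumradius 9.933 here — a regular 16-gon (perimeter = 2·16·9.933·sin(180°/16) = 62.01 mm); Merging all regions: the regions partially overlap (shared area 72.09 mm²), so the edge portions inside another operand are dropped and the merged outline is re-measured after clipping — boundary = 104.50 mm. So its perimeter = 104.50 mm. Layer 91 (z = 13.65): the cube does not reach this height (z outside [0, 4.5]); the cone at (5.5, 12.5) (r1=11.5→r2=9.5) has section circumradius 10.111 here — a regular 16-gon (perimeter = 2·16·10.111·sin(180°/16) = 63.12 mm); the cone at (0, 7) contributes a regular 16-gon of circumradius 5.783 (interpolated between r1=10 and r2=5.5 at t=0.937) (perimeter = 2·16·5.783·sin(180°/16) = 36.10 mm); Taking the union: the regions partially overlap (shared area 69.80 mm²), so the edge portions inside another operand are dropped and the merged outline is re-measured after clipping — boundary = 68.17 mm. So its perimeter = 68.17 mm. Layer 8 is larger (104.50 vs 68.17 mm).

layer 8 (z = 1.2 mm)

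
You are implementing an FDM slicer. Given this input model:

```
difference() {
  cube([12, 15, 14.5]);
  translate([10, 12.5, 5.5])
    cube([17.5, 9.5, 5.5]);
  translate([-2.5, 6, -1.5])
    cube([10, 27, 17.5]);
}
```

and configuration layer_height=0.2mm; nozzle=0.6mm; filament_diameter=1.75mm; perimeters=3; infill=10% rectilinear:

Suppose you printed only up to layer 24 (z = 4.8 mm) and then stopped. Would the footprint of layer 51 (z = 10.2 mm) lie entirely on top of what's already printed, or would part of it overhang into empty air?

Compare the two slices. At z = 4.8: the cube is present — its section is the full 12×15 rectangle (area 180.00 mm²); the cube at (10, 12.5) is absent (z outside [5.5, 11]); the cube at (-2.5, 6) is present — its section is the full 10×27 rectangle (area 270.00 mm²); Subtracting the remaining from the first: starting from the 12×15 cube (180.00 mm²), the 10×27 cube at (-2.5, 6) partially overlaps it — only the 67.50 mm² overlap (of its 270.00 mm²) is removed, clipping the outline — area = 112.50 mm². At z = 10.2: the cube (footprint 12×15) is included at this height (area 180.00 mm²); the 17.5×9.5 cube at (10, 12.5) contributes its full rectangle (area 166.25 mm²); the cube at (-2.5, 6) is present — its section is the full 10×27 rectangle (area 270.00 mm²); Subtracting the remaining from the first: starting from the 12×15 cube (180.00 mm²), the 17.5×9.5 cube at (10, 12.5) partially overlaps it — only the 5.00 mm² overlap (of its 166.25 mm²) is removed, clipping the outline; the 10×27 cube at (-2.5, 6) partially overlaps it — only the 67.50 mm² overlap (of its 270.00 mm²) is removed, clipping the outline — area = 107.50 mm². Checking containment: the cross-section at z = 10.2 is a subset of the cross-section at z = 4.8.

entirely on top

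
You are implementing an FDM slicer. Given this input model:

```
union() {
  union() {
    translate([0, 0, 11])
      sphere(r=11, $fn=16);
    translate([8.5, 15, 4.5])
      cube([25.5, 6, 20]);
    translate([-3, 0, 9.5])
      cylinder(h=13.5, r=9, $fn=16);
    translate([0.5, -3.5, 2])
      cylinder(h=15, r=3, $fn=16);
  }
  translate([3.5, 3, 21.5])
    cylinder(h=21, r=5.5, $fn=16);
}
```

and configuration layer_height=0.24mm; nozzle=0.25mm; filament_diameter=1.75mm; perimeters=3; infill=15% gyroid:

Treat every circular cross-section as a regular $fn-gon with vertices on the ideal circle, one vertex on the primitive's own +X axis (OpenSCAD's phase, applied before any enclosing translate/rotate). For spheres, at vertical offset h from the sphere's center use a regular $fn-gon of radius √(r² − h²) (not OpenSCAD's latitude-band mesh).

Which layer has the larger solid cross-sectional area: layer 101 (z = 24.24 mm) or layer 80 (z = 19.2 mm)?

Layer 101 (z = 24.24): the sphere is not intersected at this z (|z−center|=13.240 > r=11); the 25.5×6 cube at (8.5, 15) contributes its full rectangle (area 153.00 mm²); the cylinder at (-3, 0) does not reach this height (z outside [9.5, 23]); the cylinder at (0.5, -3.5) does not reach this height (z outside [2, 17]); Combining (union): only the 25.5×6 cube at (8.5, 15) is present, so the union is just that shape — area = 153.00 mm²; the r=5.5 cylinder at (3.5, 3) gives a regular 16-gon of circumradius 5.5 (constant along its height) (area = (16/2)·5.500²·sin(360°/16) = 92.61 mm²); Taking the union: the 2 present regions are separate (no shared area or edge), so areas and boundary lengths simply add and each stays a separate island — area = 245.61 mm². So its area = 245.61 mm². Layer 80 (z = 19.2): the r=11 sphere slices to a regular 16-gon of circumradius 7.332 (√(r²−h²) with h=8.2 from center) (area = (16/2)·7.332²·sin(360°/16) = 164.58 mm²); the cube at (8.5, 15) is present — its section is the full 25.5×6 rectangle (area 153.00 mm²); the r=9 cylinder at (-3, 0) contributes a regular 16-gon of circumradius 9 (area = (16/2)·9.000²·sin(360°/16) = 247.98 mm²); the cylinder at (0.5, -3.5) does not reach this height (z outside [2, 17]); Taking the union: the regions partially overlap — summed areas 565.56 mm² minus the doubly-counted overlap 150.68 mm² gives 414.89 mm² — area = 414.89 mm²; the cylinder at (3.5, 3) does not reach this height (z outside [21.5, 42.5]); Taking the union: only the result so far is present, so the union is just that shape — area = 414.89 mm². So its area = 414.89 mm². Layer 80 is larger (414.89 vs 245.61 mm²).

layer 80 (z = 19.2 mm)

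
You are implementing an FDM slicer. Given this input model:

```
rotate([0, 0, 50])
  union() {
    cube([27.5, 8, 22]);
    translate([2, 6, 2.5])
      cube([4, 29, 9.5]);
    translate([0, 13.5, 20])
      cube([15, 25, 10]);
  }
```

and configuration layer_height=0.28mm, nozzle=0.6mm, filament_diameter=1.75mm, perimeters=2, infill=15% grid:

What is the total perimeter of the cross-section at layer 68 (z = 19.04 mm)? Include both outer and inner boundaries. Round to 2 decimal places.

71.00 mm

At z = 19.04 mm: the cube is present — its section is the full 27.5×8 rectangle (perimeter 71.00 mm); the cube at (2, 6) is not intersected at this z (z outside [2.5, 12]); the cube at (0, 13.5) is not intersected at this z (z outside [20, 30]); Combining (union): only the 27.5×8 cube is present, so the union is just that shape — boundary = 71.00 mm; (whole slice rotated 50° about Z — lengths, areas and connectivity unchanged). Overall, the cross-section is a single solid region. Total boundary length (outer) = 71.00 mm.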